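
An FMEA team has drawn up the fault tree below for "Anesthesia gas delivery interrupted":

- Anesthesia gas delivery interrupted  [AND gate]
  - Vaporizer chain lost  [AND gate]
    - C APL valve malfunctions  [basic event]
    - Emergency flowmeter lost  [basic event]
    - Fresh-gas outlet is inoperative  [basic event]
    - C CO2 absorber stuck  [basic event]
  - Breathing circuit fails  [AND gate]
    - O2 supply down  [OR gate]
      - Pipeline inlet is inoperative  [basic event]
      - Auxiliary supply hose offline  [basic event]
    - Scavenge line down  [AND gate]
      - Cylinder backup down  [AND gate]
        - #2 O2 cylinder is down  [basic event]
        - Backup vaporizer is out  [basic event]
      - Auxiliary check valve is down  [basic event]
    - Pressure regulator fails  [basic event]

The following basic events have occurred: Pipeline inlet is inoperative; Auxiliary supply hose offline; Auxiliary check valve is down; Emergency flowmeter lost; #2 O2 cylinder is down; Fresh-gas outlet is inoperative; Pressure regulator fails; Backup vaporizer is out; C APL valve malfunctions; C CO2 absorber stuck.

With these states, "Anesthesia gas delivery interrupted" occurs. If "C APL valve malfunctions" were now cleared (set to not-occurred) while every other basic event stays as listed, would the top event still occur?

Counterfactual: set "C APL valve malfunctions" to not occurred.
Vaporizer chain lost [AND]: C APL valve malfunctions=not, Emergency flowmeter lost=occurs, Fresh-gas outlet is inoperative=occurs, C CO2 absorber stuck=occurs → not all inputs occur → does not occur.
O2 supply down [OR]: Pipeline inlet is inoperative=occurs, Auxiliary supply hose offline=occurs → at least one input occurs → occurs.
Cylinder backup down [AND]: #2 O2 cylinder is down=occurs, Backup vaporizer is out=occurs → all inputs occur → occurs.
Scavenge line down [AND]: Cylinder backup down=occurs, Auxiliary check valve is down=occurs → all inputs occur → occurs.
Breathing circuit fails [AND]: O2 supply down=occurs, Scavenge line down=occurs, Pressure regulator fails=occurs → all inputs occur → occurs.
Anesthesia gas delivery interrupted [AND]: Vaporizer chain lost=not, Breathing circuit fails=occurs → not all inputs occur → does not occur.

No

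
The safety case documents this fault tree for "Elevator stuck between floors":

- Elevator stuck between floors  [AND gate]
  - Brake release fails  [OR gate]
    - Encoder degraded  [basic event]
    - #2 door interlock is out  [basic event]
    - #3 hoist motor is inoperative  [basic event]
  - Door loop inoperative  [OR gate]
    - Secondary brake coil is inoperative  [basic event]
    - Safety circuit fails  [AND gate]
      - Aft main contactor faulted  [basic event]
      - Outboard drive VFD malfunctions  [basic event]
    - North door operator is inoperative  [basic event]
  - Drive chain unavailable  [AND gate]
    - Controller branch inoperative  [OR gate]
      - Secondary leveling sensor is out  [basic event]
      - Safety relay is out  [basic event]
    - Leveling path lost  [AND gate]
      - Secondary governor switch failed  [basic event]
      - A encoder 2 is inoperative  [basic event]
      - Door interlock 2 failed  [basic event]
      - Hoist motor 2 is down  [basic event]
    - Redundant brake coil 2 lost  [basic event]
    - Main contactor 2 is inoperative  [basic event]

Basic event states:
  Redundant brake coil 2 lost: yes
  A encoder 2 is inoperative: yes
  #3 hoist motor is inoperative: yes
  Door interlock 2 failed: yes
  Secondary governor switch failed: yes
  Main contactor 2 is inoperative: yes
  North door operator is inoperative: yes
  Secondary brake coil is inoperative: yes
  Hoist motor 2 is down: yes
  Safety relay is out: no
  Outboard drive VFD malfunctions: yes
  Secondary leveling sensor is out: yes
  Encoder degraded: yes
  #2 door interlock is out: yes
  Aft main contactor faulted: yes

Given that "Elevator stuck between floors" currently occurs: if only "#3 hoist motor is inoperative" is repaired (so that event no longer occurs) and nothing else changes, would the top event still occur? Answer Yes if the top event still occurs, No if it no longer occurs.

Counterfactual: set "#3 hoist motor is inoperative" to not occurred.
Brake release fails [OR]: Encoder degraded=occurs, #2 door interlock is out=occurs, #3 hoist motor is inoperative=not → at least one input occurs → occurs.
Safety circuit fails [AND]: Aft main contactor faulted=occurs, Outboard drive VFD malfunctions=occurs → all inputs occur → occurs.
Door loop inoperative [OR]: Secondary brake coil is inoperative=occurs, Safety circuit fails=occurs, North door operator is inoperative=occurs → at least one input occurs → occurs.
Controller branch inoperative [OR]: Secondary leveling sensor is out=occurs, Safety relay is out=not → at least one input occurs → occurs.
Leveling path lost [AND]: Secondary governor switch failed=occurs, A encoder 2 is inoperative=occurs, Door interlock 2 failed=occurs, Hoist motor 2 is down=occurs → all inputs occur → occurs.
Drive chain unavailable [AND]: Controller branch inoperative=occurs, Leveling path lost=occurs, Redundant brake coil 2 lost=occurs, Main contactor 2 is inoperative=occurs → all inputs occur → occurs.
Elevator stuck between floors [AND]: Brake release fails=occurs, Door loop inoperative=occurs, Drive chain unavailable=occurs → all inputs occur → occurs.

Yes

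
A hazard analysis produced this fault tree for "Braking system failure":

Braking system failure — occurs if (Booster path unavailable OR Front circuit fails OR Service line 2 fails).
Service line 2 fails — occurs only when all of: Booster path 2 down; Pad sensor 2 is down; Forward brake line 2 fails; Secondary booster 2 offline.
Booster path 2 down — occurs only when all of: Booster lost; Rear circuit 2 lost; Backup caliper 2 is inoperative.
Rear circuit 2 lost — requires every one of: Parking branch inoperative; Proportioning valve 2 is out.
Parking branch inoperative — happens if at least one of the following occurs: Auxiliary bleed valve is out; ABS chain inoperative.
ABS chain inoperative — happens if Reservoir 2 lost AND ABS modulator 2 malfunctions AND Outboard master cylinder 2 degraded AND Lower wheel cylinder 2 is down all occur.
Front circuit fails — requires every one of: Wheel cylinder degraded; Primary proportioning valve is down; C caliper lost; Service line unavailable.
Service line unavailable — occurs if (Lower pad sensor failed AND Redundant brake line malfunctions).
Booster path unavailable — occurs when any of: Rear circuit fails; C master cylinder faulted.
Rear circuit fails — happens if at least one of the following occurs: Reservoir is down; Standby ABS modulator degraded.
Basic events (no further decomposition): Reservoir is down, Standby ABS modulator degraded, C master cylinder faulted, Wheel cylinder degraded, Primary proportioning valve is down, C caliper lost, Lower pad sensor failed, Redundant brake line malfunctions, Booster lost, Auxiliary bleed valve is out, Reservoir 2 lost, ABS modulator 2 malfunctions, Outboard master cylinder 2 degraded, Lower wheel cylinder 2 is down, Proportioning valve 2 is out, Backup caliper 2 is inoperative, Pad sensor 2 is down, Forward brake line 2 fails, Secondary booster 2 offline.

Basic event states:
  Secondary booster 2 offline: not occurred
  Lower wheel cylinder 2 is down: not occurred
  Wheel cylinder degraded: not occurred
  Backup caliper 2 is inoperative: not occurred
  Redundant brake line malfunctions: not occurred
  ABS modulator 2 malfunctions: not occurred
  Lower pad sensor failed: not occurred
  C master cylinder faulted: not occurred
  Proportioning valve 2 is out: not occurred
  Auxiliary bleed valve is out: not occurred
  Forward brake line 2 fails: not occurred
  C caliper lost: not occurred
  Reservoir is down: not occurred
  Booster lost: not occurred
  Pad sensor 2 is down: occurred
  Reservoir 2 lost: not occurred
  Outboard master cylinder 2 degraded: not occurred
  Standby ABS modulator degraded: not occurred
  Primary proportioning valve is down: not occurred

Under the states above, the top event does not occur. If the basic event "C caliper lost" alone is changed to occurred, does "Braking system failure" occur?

Counterfactual: set "C caliper lost" to occurred.
Rear circuit fails [OR]: Reservoir is down=not, Standby ABS modulator degraded=not → no input occurs → does not occur.
Booster path unavailable [OR]: Rear circuit fails=not, C master cylinder faulted=not → no input occurs → does not occur.
Service line unavailable [AND]: Lower pad sensor failed=not, Redundant brake line malfunctions=not → not all inputs occur → does not occur.
Front circuit fails [AND]: Wheel cylinder degraded=not, Primary proportioning valve is down=not, C caliper lost=occurs, Service line unavailable=not → not all inputs occur → does not occur.
ABS chain inoperative [AND]: Reservoir 2 lost=not, ABS modulator 2 malfunctions=not, Outboard master cylinder 2 degraded=not, Lower wheel cylinder 2 is down=not → not all inputs occur → does not occur.
Parking branch inoperative [OR]: Auxiliary bleed valve is out=not, ABS chain inoperative=not → no input occurs → does not occur.
Rear circuit 2 lost [AND]: Parking branch inoperative=not, Proportioning valve 2 is out=not → not all inputs occur → does not occur.
Booster path 2 down [AND]: Booster lost=not, Rear circuit 2 lost=not, Backup caliper 2 is inoperative=not → not all inputs occur → does not occur.
Service line 2 fails [AND]: Booster path 2 down=not, Pad sensor 2 is down=occurs, Forward brake line 2 fails=not, Secondary booster 2 offline=not → not all inputs occur → does not occur.
Braking system failure [OR]: Booster path unavailable=not, Front circuit fails=not, Service line 2 fails=not → no input occurs → does not occur.

No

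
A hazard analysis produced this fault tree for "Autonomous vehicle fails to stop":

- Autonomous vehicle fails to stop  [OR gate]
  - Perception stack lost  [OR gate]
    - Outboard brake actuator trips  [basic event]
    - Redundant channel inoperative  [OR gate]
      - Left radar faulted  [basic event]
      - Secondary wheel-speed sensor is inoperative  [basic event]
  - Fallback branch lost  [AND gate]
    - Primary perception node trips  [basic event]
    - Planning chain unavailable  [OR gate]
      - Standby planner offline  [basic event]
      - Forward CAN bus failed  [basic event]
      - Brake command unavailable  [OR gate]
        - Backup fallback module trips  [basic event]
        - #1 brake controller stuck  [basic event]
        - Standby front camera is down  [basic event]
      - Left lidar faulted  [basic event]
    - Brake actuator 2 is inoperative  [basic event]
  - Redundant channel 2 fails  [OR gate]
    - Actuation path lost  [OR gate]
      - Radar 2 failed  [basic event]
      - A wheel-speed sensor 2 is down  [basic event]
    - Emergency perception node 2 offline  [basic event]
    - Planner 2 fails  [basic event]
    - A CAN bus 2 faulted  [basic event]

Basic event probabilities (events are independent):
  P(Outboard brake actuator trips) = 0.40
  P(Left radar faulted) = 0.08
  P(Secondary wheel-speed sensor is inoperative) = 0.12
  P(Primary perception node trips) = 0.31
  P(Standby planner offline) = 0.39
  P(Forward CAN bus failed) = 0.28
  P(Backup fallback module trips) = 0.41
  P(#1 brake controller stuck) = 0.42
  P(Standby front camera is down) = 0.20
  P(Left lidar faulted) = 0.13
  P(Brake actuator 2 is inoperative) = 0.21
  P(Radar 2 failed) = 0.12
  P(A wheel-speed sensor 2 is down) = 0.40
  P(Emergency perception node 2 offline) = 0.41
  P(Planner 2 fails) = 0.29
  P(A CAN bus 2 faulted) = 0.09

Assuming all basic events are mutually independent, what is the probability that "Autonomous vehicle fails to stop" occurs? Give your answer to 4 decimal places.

0.9079

P(Redundant channel inoperative) [OR] = 1 − (1−0.08) × (1−0.12) = 0.190400
P(Perception stack lost) [OR] = 1 − (1−0.40) × (1−0.190400) = 0.514240
P(Brake command unavailable) [OR] = 1 − (1−0.41) × (1−0.42) × (1−0.20) = 0.726240
P(Planning chain unavailable) [OR] = 1 − (1−0.39) × (1−0.28) × (1−0.726240) × (1−0.13) = 0.895395
P(Fallback branch lost) [AND] = 0.31 × 0.895395 × 0.21 = 0.058290
P(Actuation path lost) [OR] = 1 − (1−0.12) × (1−0.40) = 0.472000
P(Redundant channel 2 fails) [OR] = 1 − (1−0.472000) × (1−0.41) × (1−0.29) × (1−0.09) = 0.798727
P(Autonomous vehicle fails to stop) [OR] = 1 − (1−0.514240) × (1−0.058290) × (1−0.798727) = 0.907929
Rounded to 4 decimal places: P(Autonomous vehicle fails to stop) ≈ 0.9079.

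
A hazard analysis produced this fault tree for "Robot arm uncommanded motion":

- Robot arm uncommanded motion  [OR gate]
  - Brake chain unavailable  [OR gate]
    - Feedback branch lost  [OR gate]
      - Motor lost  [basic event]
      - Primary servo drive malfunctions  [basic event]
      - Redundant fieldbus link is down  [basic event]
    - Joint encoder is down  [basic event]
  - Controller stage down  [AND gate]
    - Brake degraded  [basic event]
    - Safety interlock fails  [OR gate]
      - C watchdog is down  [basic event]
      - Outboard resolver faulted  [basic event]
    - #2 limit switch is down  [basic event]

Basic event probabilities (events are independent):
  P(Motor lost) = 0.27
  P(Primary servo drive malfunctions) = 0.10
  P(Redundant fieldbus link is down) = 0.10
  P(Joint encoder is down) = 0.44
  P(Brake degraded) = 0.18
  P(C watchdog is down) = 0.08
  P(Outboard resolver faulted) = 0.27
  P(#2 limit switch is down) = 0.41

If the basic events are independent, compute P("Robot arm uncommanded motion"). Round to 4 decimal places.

P(Feedback branch lost) [OR] = 1 − (1−0.27) × (1−0.10) × (1−0.10) = 0.408700
P(Brake chain unavailable) [OR] = 1 − (1−0.408700) × (1−0.44) = 0.668872
P(Safety interlock fails) [OR] = 1 − (1−0.08) × (1−0.27) = 0.328400
P(Controller stage down) [AND] = 0.18 × 0.328400 × 0.41 = 0.024236
P(Robot arm uncommanded motion) [OR] = 1 − (1−0.668872) × (1−0.024236) = 0.676897
Rounded to 4 decimal places: P(Robot arm uncommanded motion) ≈ 0.6769.

0.6769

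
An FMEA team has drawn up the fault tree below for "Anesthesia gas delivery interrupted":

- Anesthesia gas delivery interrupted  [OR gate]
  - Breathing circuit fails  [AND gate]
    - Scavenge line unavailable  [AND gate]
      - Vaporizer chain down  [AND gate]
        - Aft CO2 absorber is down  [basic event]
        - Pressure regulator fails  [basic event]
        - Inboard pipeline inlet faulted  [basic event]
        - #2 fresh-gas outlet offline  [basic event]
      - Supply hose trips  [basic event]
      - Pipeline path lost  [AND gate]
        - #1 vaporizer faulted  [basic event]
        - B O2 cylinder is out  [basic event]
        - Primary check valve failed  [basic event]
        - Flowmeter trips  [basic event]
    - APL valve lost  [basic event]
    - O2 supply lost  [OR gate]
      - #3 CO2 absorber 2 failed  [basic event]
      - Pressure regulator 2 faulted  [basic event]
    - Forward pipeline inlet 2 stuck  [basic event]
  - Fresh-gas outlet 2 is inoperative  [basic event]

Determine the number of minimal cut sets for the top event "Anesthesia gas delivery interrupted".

3

Vaporizer chain down [AND]: one cut set from each child combined → 1 × 1 × 1 × 1 = 1 cut set(s).
Pipeline path lost [AND]: one cut set from each child combined → 1 × 1 × 1 × 1 = 1 cut set(s).
Scavenge line unavailable [AND]: one cut set from each child combined → 1 × 1 × 1 = 1 cut set(s).
O2 supply lost [OR]: union of children's cut sets → 2 cut set(s).
Breathing circuit fails [AND]: one cut set from each child combined → 1 × 1 × 2 × 1 = 2 cut set(s).
Anesthesia gas delivery interrupted [OR]: union of children's cut sets → 3 cut set(s).
Minimal cut sets: {#1 vaporizer faulted, #2 fresh-gas outlet offline, #3 CO2 absorber 2 failed, APL valve lost, Aft CO2 absorber is down, B O2 cylinder is out, Flowmeter trips, Forward pipeline inlet 2 stuck, Inboard pipeline inlet faulted, Pressure regulator fails, Primary check valve failed, Supply hose trips}; {#1 vaporizer faulted, #2 fresh-gas outlet offline, APL valve lost, Aft CO2 absorber is down, B O2 cylinder is out, Flowmeter trips, Forward pipeline inlet 2 stuck, Inboard pipeline inlet faulted, Pressure regulator 2 faulted, Pressure regulator fails, Primary check valve failed, Supply hose trips}; {Fresh-gas outlet 2 is inoperative}.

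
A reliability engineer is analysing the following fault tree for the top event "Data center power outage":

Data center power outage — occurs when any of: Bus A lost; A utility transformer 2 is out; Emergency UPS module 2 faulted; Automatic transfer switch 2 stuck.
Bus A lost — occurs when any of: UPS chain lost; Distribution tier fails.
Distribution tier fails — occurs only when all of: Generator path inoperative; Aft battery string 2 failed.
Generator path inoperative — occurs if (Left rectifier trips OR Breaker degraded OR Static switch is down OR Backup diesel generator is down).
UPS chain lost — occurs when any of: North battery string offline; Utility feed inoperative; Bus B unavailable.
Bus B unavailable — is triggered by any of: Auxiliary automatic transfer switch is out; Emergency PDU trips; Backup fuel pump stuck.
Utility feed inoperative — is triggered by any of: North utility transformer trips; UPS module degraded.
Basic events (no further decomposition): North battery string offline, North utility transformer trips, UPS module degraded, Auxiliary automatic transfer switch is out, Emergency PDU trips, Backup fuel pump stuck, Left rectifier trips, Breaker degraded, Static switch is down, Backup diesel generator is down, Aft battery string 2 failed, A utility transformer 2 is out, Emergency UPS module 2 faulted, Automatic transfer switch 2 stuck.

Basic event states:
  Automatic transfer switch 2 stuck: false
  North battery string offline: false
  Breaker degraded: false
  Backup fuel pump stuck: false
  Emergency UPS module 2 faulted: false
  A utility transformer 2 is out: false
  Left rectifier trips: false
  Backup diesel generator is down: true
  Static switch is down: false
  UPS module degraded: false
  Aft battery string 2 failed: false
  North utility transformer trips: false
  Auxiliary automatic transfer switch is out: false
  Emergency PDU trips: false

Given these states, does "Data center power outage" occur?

Utility feed inoperative [OR]: North utility transformer trips=not, UPS module degraded=not → no input occurs → does not occur.
Bus B unavailable [OR]: Auxiliary automatic transfer switch is out=not, Emergency PDU trips=not, Backup fuel pump stuck=not → no input occurs → does not occur.
UPS chain lost [OR]: North battery string offline=not, Utility feed inoperative=not, Bus B unavailable=not → no input occurs → does not occur.
Generator path inoperative [OR]: Left rectifier trips=not, Breaker degraded=not, Static switch is down=not, Backup diesel generator is down=occurs → at least one input occurs → occurs.
Distribution tier fails [AND]: Generator path inoperative=occurs, Aft battery string 2 failed=not → not all inputs occur → does not occur.
Bus A lost [OR]: UPS chain lost=not, Distribution tier fails=not → no input occurs → does not occur.
Data center power outage [OR]: Bus A lost=not, A utility transformer 2 is out=not, Emergency UPS module 2 faulted=not, Automatic transfer switch 2 stuck=not → no input occurs → does not occur.

No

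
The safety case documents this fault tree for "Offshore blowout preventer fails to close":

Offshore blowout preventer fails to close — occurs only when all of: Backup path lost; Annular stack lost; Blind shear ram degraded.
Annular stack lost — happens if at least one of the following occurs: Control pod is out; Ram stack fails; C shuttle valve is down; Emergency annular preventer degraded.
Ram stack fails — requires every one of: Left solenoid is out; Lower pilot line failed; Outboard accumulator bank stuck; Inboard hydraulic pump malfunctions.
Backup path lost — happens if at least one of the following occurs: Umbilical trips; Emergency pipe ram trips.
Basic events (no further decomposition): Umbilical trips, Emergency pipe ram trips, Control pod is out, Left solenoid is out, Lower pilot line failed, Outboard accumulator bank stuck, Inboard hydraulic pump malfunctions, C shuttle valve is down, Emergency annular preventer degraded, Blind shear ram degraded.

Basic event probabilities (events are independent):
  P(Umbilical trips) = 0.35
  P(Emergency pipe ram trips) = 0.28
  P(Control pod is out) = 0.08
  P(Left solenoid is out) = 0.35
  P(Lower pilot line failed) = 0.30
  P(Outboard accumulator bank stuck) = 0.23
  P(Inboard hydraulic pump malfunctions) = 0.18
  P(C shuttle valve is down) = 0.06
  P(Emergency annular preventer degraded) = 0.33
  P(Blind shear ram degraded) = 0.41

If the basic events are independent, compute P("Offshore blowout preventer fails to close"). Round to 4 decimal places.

0.0923

P(Backup path lost) [OR] = 1 − (1−0.35) × (1−0.28) = 0.532000
P(Ram stack fails) [AND] = 0.35 × 0.30 × 0.23 × 0.18 = 0.004347
P(Annular stack lost) [OR] = 1 − (1−0.08) × (1−0.004347) × (1−0.06) × (1−0.33) = 0.423103
P(Offshore blowout preventer fails to close) [AND] = 0.532000 × 0.423103 × 0.41 = 0.092287
Rounded to 4 decimal places: P(Offshore blowout preventer fails to close) ≈ 0.0923.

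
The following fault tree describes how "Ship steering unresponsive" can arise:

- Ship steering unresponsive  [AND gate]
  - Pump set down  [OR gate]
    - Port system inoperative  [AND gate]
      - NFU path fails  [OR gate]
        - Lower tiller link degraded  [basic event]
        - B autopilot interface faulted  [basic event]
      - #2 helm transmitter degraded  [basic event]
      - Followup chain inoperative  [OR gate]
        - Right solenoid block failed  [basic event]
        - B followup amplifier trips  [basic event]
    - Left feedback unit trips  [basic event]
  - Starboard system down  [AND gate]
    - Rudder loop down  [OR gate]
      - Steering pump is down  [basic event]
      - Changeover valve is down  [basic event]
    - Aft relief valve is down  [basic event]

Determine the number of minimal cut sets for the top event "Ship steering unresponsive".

NFU path fails [OR]: union of children's cut sets → 2 cut set(s).
Followup chain inoperative [OR]: union of children's cut sets → 2 cut set(s).
Port system inoperative [AND]: one cut set from each child combined → 2 × 1 × 2 = 4 cut set(s).
Pump set down [OR]: union of children's cut sets → 5 cut set(s).
Rudder loop down [OR]: union of children's cut sets → 2 cut set(s).
Starboard system down [AND]: one cut set from each child combined → 2 × 1 = 2 cut set(s).
Ship steering unresponsive [AND]: one cut set from each child combined → 5 × 2 = 10 cut set(s).
Minimal cut sets: {#2 helm transmitter degraded, Aft relief valve is down, Lower tiller link degraded, Right solenoid block failed, Steering pump is down}; {#2 helm transmitter degraded, Aft relief valve is down, Changeover valve is down, Lower tiller link degraded, Right solenoid block failed}; {#2 helm transmitter degraded, Aft relief valve is down, B followup amplifier trips, Lower tiller link degraded, Steering pump is down}; {#2 helm transmitter degraded, Aft relief valve is down, B followup amplifier trips, Changeover valve is down, Lower tiller link degraded}; {#2 helm transmitter degraded, Aft relief valve is down, B autopilot interface faulted, Right solenoid block failed, Steering pump is down}; {#2 helm transmitter degraded, Aft relief valve is down, B autopilot interface faulted, Changeover valve is down, Right solenoid block failed}; {#2 helm transmitter degraded, Aft relief valve is down, B autopilot interface faulted, B followup amplifier trips, Steering pump is down}; {#2 helm transmitter degraded, Aft relief valve is down, B autopilot interface faulted, B followup amplifier trips, Changeover valve is down}; {Aft relief valve is down, Left feedback unit trips, Steering pump is down}; {Aft relief valve is down, Changeover valve is down, Left feedback unit trips}.

10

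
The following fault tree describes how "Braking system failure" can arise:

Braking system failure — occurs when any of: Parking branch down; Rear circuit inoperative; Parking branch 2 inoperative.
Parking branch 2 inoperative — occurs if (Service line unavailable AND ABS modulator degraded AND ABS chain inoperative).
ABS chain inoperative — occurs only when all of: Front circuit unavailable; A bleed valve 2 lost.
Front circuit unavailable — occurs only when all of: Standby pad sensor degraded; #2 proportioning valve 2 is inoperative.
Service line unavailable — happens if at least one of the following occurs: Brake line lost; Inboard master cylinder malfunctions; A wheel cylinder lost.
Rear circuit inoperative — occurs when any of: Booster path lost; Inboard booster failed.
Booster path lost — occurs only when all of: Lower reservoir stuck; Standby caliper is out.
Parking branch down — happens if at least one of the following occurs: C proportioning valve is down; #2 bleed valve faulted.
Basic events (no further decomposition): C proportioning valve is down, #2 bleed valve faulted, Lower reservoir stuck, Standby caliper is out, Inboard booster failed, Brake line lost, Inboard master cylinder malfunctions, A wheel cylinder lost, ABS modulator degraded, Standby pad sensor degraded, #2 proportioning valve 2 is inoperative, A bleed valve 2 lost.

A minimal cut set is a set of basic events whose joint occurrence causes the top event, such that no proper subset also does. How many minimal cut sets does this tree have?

7

Parking branch down [OR]: union of children's cut sets → 2 cut set(s).
Booster path lost [AND]: one cut set from each child combined → 1 × 1 = 1 cut set(s).
Rear circuit inoperative [OR]: union of children's cut sets → 2 cut set(s).
Service line unavailable [OR]: union of children's cut sets → 3 cut set(s).
Front circuit unavailable [AND]: one cut set from each child combined → 1 × 1 = 1 cut set(s).
ABS chain inoperative [AND]: one cut set from each child combined → 1 × 1 = 1 cut set(s).
Parking branch 2 inoperative [AND]: one cut set from each child combined → 3 × 1 × 1 = 3 cut set(s).
Braking system failure [OR]: union of children's cut sets → 7 cut set(s).
Minimal cut sets: {C proportioning valve is down}; {#2 bleed valve faulted}; {Lower reservoir stuck, Standby caliper is out}; {Inboard booster failed}; {#2 proportioning valve 2 is inoperative, A bleed valve 2 lost, ABS modulator degraded, Brake line lost, Standby pad sensor degraded}; {#2 proportioning valve 2 is inoperative, A bleed valve 2 lost, ABS modulator degraded, Inboard master cylinder malfunctions, Standby pad sensor degraded}; {#2 proportioning valve 2 is inoperative, A bleed valve 2 lost, A wheel cylinder lost, ABS modulator degraded, Standby pad sensor degraded}.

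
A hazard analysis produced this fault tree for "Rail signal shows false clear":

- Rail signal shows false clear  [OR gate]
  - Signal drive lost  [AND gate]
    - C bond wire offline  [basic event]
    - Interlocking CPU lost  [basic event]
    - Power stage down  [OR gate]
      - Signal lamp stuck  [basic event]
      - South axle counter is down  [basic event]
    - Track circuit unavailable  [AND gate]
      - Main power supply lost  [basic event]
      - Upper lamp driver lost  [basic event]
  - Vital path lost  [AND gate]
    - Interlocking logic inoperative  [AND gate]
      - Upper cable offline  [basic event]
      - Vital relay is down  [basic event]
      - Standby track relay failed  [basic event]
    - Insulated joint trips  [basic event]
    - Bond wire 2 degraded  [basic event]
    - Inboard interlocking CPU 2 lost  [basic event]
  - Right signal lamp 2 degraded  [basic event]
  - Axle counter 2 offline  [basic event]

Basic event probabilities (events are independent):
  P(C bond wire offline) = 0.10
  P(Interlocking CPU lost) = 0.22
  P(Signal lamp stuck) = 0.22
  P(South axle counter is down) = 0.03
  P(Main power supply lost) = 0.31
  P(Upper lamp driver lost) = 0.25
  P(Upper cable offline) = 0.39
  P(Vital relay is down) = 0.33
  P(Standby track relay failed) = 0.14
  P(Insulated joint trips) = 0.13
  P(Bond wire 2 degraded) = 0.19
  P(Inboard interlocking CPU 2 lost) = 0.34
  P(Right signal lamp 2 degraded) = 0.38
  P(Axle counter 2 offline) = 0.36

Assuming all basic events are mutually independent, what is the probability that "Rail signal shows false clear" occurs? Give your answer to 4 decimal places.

P(Power stage down) [OR] = 1 − (1−0.22) × (1−0.03) = 0.243400
P(Track circuit unavailable) [AND] = 0.31 × 0.25 = 0.077500
P(Signal drive lost) [AND] = 0.10 × 0.22 × 0.243400 × 0.077500 = 0.000415
P(Interlocking logic inoperative) [AND] = 0.39 × 0.33 × 0.14 = 0.018018
P(Vital path lost) [AND] = 0.018018 × 0.13 × 0.19 × 0.34 = 0.000151
P(Rail signal shows false clear) [OR] = 1 − (1−0.000415) × (1−0.000151) × (1−0.38) × (1−0.36) = 0.603425
Rounded to 4 decimal places: P(Rail signal shows false clear) ≈ 0.6034.

0.6034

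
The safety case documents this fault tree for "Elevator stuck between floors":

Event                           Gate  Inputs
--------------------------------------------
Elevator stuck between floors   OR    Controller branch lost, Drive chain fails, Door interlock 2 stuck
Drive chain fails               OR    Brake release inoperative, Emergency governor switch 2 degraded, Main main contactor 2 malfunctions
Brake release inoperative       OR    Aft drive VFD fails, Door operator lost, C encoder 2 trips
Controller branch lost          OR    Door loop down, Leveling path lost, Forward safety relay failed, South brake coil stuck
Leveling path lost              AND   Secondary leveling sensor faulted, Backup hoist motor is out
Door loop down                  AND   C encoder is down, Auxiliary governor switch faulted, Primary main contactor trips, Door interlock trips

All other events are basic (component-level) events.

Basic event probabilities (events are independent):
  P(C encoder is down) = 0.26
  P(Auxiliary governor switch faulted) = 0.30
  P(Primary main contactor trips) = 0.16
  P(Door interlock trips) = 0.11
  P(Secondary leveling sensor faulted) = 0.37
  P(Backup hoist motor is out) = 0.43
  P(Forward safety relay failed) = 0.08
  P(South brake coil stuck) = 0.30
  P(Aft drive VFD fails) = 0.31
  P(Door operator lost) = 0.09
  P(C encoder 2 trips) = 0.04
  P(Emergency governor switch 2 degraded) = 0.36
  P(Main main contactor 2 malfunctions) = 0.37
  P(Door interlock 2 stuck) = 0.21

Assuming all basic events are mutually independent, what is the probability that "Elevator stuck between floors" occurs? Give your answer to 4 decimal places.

0.8962

P(Door loop down) [AND] = 0.26 × 0.30 × 0.16 × 0.11 = 0.001373
P(Leveling path lost) [AND] = 0.37 × 0.43 = 0.159100
P(Controller branch lost) [OR] = 1 − (1−0.001373) × (1−0.159100) × (1−0.08) × (1−0.30) = 0.459204
P(Brake release inoperative) [OR] = 1 − (1−0.31) × (1−0.09) × (1−0.04) = 0.397216
P(Drive chain fails) [OR] = 1 − (1−0.397216) × (1−0.36) × (1−0.37) = 0.756957
P(Elevator stuck between floors) [OR] = 1 − (1−0.459204) × (1−0.756957) × (1−0.21) = 0.896165
Rounded to 4 decimal places: P(Elevator stuck between floors) ≈ 0.8962.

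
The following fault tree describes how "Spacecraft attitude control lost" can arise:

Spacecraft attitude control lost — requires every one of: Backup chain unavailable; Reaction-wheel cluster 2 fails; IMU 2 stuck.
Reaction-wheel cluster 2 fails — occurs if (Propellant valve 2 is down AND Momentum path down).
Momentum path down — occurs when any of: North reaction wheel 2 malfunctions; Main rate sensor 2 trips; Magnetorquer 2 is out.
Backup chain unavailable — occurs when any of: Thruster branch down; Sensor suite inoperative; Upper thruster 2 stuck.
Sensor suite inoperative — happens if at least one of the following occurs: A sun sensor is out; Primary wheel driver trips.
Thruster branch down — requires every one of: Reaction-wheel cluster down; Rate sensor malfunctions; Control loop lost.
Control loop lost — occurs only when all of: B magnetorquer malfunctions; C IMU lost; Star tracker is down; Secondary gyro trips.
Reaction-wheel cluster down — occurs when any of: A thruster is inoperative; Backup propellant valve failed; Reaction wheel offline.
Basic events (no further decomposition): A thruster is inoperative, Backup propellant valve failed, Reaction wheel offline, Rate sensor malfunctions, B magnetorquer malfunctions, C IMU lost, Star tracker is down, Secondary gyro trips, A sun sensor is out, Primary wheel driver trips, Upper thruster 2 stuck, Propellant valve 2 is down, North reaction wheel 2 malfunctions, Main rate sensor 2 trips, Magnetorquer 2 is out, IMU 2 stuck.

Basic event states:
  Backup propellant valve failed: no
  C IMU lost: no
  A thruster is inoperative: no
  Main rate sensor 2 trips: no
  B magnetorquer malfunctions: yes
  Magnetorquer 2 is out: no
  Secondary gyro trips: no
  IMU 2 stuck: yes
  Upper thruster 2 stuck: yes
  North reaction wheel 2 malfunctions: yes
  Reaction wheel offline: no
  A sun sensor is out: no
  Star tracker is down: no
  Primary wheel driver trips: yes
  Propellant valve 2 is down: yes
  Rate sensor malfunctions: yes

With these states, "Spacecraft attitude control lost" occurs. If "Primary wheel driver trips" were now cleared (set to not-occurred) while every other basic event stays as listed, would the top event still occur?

Counterfactual: set "Primary wheel driver trips" to not occurred.
Reaction-wheel cluster down [OR]: A thruster is inoperative=not, Backup propellant valve failed=not, Reaction wheel offline=not → no input occurs → does not occur.
Control loop lost [AND]: B magnetorquer malfunctions=occurs, C IMU lost=not, Star tracker is down=not, Secondary gyro trips=not → not all inputs occur → does not occur.
Thruster branch down [AND]: Reaction-wheel cluster down=not, Rate sensor malfunctions=occurs, Control loop lost=not → not all inputs occur → does not occur.
Sensor suite inoperative [OR]: A sun sensor is out=not, Primary wheel driver trips=not → no input occurs → does not occur.
Backup chain unavailable [OR]: Thruster branch down=not, Sensor suite inoperative=not, Upper thruster 2 stuck=occurs → at least one input occurs → occurs.
Momentum path down [OR]: North reaction wheel 2 malfunctions=occurs, Main rate sensor 2 trips=not, Magnetorquer 2 is out=not → at least one input occurs → occurs.
Reaction-wheel cluster 2 fails [AND]: Propellant valve 2 is down=occurs, Momentum path down=occurs → all inputs occur → occurs.
Spacecraft attitude control lost [AND]: Backup chain unavailable=occurs, Reaction-wheel cluster 2 fails=occurs, IMU 2 stuck=occurs → all inputs occur → occurs.

Yes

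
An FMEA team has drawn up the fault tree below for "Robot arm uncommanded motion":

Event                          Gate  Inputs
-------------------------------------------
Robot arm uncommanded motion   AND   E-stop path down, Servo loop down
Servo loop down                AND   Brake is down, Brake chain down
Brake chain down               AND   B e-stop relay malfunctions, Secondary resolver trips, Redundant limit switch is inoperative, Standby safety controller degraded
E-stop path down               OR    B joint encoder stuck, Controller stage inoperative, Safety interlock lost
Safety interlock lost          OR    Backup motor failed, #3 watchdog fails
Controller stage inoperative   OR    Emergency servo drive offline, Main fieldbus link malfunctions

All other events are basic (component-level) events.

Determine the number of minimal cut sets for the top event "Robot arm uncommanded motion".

Controller stage inoperative [OR]: union of children's cut sets → 2 cut set(s).
Safety interlock lost [OR]: union of children's cut sets → 2 cut set(s).
E-stop path down [OR]: union of children's cut sets → 5 cut set(s).
Brake chain down [AND]: one cut set from each child combined → 1 × 1 × 1 × 1 = 1 cut set(s).
Servo loop down [AND]: one cut set from each child combined → 1 × 1 = 1 cut set(s).
Robot arm uncommanded motion [AND]: one cut set from each child combined → 5 × 1 = 5 cut set(s).
Minimal cut sets: {B e-stop relay malfunctions, B joint encoder stuck, Brake is down, Redundant limit switch is inoperative, Secondary resolver trips, Standby safety controller degraded}; {B e-stop relay malfunctions, Brake is down, Emergency servo drive offline, Redundant limit switch is inoperative, Secondary resolver trips, Standby safety controller degraded}; {B e-stop relay malfunctions, Brake is down, Main fieldbus link malfunctions, Redundant limit switch is inoperative, Secondary resolver trips, Standby safety controller degraded}; {B e-stop relay malfunctions, Backup motor failed, Brake is down, Redundant limit switch is inoperative, Secondary resolver trips, Standby safety controller degraded}; {#3 watchdog fails, B e-stop relay malfunctions, Brake is down, Redundant limit switch is inoperative, Secondary resolver trips, Standby safety controller degraded}.

5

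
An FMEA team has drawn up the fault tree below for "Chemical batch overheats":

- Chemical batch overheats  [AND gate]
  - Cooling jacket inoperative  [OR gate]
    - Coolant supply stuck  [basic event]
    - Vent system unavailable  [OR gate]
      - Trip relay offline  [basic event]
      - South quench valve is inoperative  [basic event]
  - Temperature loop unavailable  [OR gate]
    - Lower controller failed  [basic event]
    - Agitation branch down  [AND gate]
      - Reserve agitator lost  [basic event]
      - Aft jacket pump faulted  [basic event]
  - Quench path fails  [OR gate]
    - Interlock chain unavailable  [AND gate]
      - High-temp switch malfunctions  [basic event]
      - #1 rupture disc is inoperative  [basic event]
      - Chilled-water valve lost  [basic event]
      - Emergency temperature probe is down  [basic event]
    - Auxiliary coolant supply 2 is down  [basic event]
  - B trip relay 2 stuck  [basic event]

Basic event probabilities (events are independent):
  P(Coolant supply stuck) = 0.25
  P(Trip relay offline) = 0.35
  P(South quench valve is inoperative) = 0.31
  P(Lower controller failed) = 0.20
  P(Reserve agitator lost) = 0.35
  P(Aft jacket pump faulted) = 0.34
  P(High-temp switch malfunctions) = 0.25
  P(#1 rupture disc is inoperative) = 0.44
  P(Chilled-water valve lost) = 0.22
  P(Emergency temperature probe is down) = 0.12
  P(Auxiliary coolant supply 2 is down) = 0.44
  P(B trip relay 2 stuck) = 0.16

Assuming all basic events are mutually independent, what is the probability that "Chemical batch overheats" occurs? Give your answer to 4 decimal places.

P(Vent system unavailable) [OR] = 1 − (1−0.35) × (1−0.31) = 0.551500
P(Cooling jacket inoperative) [OR] = 1 − (1−0.25) × (1−0.551500) = 0.663625
P(Agitation branch down) [AND] = 0.35 × 0.34 = 0.119000
P(Temperature loop unavailable) [OR] = 1 − (1−0.20) × (1−0.119000) = 0.295200
P(Interlock chain unavailable) [AND] = 0.25 × 0.44 × 0.22 × 0.12 = 0.002904
P(Quench path fails) [OR] = 1 − (1−0.002904) × (1−0.44) = 0.441626
P(Chemical batch overheats) [AND] = 0.663625 × 0.295200 × 0.441626 × 0.16 = 0.013842
Rounded to 4 decimal places: P(Chemical batch overheats) ≈ 0.0138.

0.0138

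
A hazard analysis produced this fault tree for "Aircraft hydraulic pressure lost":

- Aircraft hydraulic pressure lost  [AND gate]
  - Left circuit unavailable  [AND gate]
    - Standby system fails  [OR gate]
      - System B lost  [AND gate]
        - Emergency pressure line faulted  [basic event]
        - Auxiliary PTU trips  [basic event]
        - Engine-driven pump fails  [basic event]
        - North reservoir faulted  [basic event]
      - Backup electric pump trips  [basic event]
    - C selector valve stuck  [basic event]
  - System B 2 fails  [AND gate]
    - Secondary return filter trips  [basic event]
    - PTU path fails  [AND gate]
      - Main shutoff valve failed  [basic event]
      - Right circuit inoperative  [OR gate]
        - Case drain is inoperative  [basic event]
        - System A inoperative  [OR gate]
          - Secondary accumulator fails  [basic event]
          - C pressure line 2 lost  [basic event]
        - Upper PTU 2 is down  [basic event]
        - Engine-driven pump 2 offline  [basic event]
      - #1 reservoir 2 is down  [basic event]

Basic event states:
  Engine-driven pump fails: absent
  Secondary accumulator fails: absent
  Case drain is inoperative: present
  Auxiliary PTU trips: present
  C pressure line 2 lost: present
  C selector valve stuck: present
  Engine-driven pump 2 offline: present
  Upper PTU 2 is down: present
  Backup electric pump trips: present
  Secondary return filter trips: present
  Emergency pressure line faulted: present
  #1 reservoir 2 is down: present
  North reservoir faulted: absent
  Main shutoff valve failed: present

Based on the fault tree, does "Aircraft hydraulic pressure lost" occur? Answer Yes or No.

System B lost [AND]: Emergency pressure line faulted=occurs, Auxiliary PTU trips=occurs, Engine-driven pump fails=not, North reservoir faulted=not → not all inputs occur → does not occur.
Standby system fails [OR]: System B lost=not, Backup electric pump trips=occurs → at least one input occurs → occurs.
Left circuit unavailable [AND]: Standby system fails=occurs, C selector valve stuck=occurs → all inputs occur → occurs.
System A inoperative [OR]: Secondary accumulator fails=not, C pressure line 2 lost=occurs → at least one input occurs → occurs.
Right circuit inoperative [OR]: Case drain is inoperative=occurs, System A inoperative=occurs, Upper PTU 2 is down=occurs, Engine-driven pump 2 offline=occurs → at least one input occurs → occurs.
PTU path fails [AND]: Main shutoff valve failed=occurs, Right circuit inoperative=occurs, #1 reservoir 2 is down=occurs → all inputs occur → occurs.
System B 2 fails [AND]: Secondary return filter trips=occurs, PTU path fails=occurs → all inputs occur → occurs.
Aircraft hydraulic pressure lost [AND]: Left circuit unavailable=occurs, System B 2 fails=occurs → all inputs occur → occurs.

Yes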